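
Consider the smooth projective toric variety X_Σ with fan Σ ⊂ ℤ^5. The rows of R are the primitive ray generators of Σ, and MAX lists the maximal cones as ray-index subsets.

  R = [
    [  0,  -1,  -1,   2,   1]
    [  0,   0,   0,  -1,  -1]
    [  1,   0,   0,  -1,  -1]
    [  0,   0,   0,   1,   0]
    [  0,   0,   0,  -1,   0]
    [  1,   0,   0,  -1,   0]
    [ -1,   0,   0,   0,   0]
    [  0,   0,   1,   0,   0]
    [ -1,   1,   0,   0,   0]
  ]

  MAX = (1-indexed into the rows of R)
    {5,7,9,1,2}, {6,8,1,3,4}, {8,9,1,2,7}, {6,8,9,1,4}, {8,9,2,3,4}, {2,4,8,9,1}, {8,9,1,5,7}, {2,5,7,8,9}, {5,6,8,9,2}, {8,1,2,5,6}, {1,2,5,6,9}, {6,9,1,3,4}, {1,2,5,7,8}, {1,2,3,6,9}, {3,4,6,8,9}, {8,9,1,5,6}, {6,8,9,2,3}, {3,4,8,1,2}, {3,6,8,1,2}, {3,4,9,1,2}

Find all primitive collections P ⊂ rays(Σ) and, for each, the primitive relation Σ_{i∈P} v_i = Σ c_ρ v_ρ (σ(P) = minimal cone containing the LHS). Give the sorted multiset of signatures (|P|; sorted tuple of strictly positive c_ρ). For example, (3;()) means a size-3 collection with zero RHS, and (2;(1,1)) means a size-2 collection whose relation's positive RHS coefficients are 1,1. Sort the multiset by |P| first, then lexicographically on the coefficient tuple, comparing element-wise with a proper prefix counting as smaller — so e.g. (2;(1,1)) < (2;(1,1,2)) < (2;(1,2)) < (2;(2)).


9 collections generate NE(X_Σ); each relation:

  P={4,5}:  v_{4} + v_{5} = 0  so sig = (2;())
  P={3,7}:  v_{3} + v_{7} = v_{2}  so sig = (2;(1))
  P={6,7}:  v_{6} + v_{7} = v_{5}  so sig = (2;(1))
  P={3,5}:  v_{3} + v_{5} = v_{2} + v_{6}  so sig = (2;(1,1))
  P={4,7}:  v_{4} + v_{7} = v_{1} + v_{2} + v_{8} + v_{9}  so sig = (2;(1,1,1,1))
  P={2,4,6}:  v_{2} + v_{4} + v_{6} = v_{3}  so sig = (3;(1))
  P={1,3,8,9}:  v_{1} + v_{3} + v_{8} + v_{9} = v_{4}  so sig = (4;(1))
  P={1,2,6,8,9}:  v_{1} + v_{2} + v_{6} + v_{8} + v_{9} = 0  so sig = (5;())
  P={1,2,5,8,9}:  v_{1} + v_{2} + v_{5} + v_{8} + v_{9} = v_{7}  so sig = (5;(1))

so the primitive-relation signature multiset is
{ (2;()),  (2;(1)) ×2,  (2;(1,1)),  (2;(1,1,1,1)),  (3;(1)),  (4;(1)),  (5;()),  (5;(1)) }


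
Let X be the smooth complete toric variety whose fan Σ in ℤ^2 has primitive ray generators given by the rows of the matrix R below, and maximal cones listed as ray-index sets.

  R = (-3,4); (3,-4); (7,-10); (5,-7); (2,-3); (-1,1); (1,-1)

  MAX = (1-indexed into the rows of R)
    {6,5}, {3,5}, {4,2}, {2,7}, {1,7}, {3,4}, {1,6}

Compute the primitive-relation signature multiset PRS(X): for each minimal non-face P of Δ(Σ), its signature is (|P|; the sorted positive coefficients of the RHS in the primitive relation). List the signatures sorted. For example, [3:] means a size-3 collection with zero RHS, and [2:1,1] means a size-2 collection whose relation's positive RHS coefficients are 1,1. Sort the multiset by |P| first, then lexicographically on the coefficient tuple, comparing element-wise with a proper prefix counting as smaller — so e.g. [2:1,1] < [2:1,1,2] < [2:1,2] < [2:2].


|primitive collections| = 14. Relations:

  P={1,2}:  v_{1} + v_{2} = 0  ⟹  sig = [2:]
  P={6,7}:  v_{6} + v_{7} = 0  ⟹  sig = [2:]
  P={1,4}:  v_{1} + v_{4} = v_{5}  ⟹  sig = [2:1]
  P={1,5}:  v_{1} + v_{5} = v_{6}  ⟹  sig = [2:1]
  P={2,5}:  v_{2} + v_{5} = v_{4}  ⟹  sig = [2:1]
  P={2,6}:  v_{2} + v_{6} = v_{5}  ⟹  sig = [2:1]
  P={4,5}:  v_{4} + v_{5} = v_{3}  ⟹  sig = [2:1]
  P={5,7}:  v_{5} + v_{7} = v_{2}  ⟹  sig = [2:1]
  P={3,7}:  v_{3} + v_{7} = v_{2} + v_{4}  ⟹  sig = [2:1,1]
  P={1,3}:  v_{1} + v_{3} = 2·v_{5}  ⟹  sig = [2:2]
  P={2,3}:  v_{2} + v_{3} = 2·v_{4}  ⟹  sig = [2:2]
  P={4,6}:  v_{4} + v_{6} = 2·v_{5}  ⟹  sig = [2:2]
  P={4,7}:  v_{4} + v_{7} = 2·v_{2}  ⟹  sig = [2:2]
  P={3,6}:  v_{3} + v_{6} = 3·v_{5}  ⟹  sig = [2:3]

so the primitive-relation signature multiset is
[[2:], [2:], [2:1], [2:1], [2:1], [2:1], [2:1], [2:1], [2:1,1], [2:2], [2:2], [2:2], [2:2], [2:3]]


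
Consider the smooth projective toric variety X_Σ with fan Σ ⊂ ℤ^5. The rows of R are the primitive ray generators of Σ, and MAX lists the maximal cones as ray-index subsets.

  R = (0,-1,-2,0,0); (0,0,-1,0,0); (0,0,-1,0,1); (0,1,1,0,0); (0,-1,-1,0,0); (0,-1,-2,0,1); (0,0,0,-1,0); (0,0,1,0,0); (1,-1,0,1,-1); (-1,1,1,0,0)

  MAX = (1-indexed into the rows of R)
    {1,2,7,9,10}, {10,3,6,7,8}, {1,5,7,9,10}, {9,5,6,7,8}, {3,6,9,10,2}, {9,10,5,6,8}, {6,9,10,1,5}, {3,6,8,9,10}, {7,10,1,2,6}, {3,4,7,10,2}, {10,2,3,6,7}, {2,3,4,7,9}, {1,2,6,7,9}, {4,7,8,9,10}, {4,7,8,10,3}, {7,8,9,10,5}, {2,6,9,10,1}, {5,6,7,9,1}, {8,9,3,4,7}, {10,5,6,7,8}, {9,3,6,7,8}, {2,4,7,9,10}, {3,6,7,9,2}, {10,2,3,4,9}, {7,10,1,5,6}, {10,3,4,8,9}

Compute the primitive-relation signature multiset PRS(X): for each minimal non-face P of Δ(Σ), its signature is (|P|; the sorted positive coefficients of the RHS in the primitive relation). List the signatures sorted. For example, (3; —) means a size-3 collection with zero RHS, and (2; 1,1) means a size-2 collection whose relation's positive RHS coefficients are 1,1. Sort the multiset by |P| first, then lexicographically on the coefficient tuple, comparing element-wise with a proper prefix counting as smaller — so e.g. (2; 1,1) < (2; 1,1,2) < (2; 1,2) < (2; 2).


Σ has 10 primitive collections:

  {2,8}:  v_{2} + v_{8} = 0 ; sig = (2; —)
  {4,5}:  v_{4} + v_{5} = 0 ; sig = (2; —)
  {1,4}:  v_{1} + v_{4} = v_{2} ; sig = (2; 1)
  {1,8}:  v_{1} + v_{8} = v_{5} ; sig = (2; 1)
  {2,5}:  v_{2} + v_{5} = v_{1} ; sig = (2; 1)
  {3,5}:  v_{3} + v_{5} = v_{6} ; sig = (2; 1)
  {4,6}:  v_{4} + v_{6} = v_{3} ; sig = (2; 1)
  {1,3}:  v_{1} + v_{3} = v_{2} + v_{6} ; sig = (2; 1,1)
  {3,7,9,10}:  v_{3} + v_{7} + v_{9} + v_{10} = 0 ; sig = (4; —)
  {6,7,9,10}:  v_{6} + v_{7} + v_{9} + v_{10} = v_{5} ; sig = (4; 1)

so the primitive-relation signature multiset is
{ (2; —) ×2,  (2; 1) ×5,  (2; 1,1),  (4; —),  (4; 1) }


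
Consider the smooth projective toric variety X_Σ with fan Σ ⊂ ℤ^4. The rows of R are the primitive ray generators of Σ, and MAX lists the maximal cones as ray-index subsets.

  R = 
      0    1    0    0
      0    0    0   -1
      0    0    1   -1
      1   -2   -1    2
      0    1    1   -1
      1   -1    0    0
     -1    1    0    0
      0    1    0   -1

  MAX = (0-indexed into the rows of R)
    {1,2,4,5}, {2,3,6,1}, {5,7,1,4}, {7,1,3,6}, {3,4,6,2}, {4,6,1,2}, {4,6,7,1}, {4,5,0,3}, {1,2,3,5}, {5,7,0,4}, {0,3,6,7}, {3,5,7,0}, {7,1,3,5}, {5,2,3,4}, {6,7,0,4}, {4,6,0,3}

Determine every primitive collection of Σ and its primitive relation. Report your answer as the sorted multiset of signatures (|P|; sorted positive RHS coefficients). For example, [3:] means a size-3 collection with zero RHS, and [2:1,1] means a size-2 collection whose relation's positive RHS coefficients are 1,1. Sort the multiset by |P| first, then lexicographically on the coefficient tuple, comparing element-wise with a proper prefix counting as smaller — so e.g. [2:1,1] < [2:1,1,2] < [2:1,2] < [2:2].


6 collections generate NE(X_Σ); each relation:

  {5,6}:  v_{5} + v_{6} = 0  so sig = [2:]
  {0,1}:  v_{0} + v_{1} = v_{7}  so sig = [2:1]
  {0,2}:  v_{0} + v_{2} = v_{4}  so sig = [2:1]
  {2,7}:  v_{2} + v_{7} = v_{1} + v_{4}  so sig = [2:1,1]
  {1,3,4}:  v_{1} + v_{3} + v_{4} = v_{5}  so sig = [3:1]
  {3,4,7}:  v_{3} + v_{4} + v_{7} = v_{0} + v_{5}  so sig = [3:1,1]

Hence PRS(X_Σ) =
    [2:]
    [2:1]
    [2:1]
    [2:1,1]
    [3:1]
    [3:1,1]


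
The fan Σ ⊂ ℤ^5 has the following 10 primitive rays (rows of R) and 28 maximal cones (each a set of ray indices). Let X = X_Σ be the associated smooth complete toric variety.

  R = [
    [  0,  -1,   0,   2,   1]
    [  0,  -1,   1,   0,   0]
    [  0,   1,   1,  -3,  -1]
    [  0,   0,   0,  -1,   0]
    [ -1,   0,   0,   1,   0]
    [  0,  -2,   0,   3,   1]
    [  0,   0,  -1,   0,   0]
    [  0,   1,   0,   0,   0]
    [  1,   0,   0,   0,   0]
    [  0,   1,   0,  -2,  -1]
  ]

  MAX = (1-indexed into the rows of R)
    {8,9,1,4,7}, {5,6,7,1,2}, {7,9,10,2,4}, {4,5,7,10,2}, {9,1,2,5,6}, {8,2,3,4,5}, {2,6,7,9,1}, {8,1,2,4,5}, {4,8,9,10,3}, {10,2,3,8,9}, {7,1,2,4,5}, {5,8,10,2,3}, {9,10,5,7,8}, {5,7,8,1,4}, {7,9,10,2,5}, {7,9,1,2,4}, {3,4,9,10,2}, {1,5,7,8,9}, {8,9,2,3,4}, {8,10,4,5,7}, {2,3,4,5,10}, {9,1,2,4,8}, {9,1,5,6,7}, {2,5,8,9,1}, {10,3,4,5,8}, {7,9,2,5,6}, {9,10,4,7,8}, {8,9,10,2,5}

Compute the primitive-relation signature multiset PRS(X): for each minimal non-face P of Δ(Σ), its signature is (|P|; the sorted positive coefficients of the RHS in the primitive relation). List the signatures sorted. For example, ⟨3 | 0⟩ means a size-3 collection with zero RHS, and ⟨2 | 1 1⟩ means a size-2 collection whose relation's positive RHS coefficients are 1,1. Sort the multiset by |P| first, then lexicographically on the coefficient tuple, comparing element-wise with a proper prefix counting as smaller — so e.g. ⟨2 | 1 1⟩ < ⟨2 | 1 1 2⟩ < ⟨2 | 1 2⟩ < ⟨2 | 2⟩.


The 12 primitive collections of Σ (r=10, n=5):

  P = {1,10}:  v_{1} + v_{10} = 0  ⟹  sig = ⟨2 | 0⟩
  P = {3,6}:  v_{3} + v_{6} = v_{2}  ⟹  sig = ⟨2 | 1⟩
  P = {3,7}:  v_{3} + v_{7} = v_{4} + v_{10}  ⟹  sig = ⟨2 | 1 1⟩
  P = {1,3}:  v_{1} + v_{3} = v_{2} + v_{4} + v_{8}  ⟹  sig = ⟨2 | 1 1 1⟩
  P = {4,6}:  v_{4} + v_{6} = v_{1} + v_{2} + v_{7}  ⟹  sig = ⟨2 | 1 1 1⟩
  P = {6,8}:  v_{6} + v_{8} = v_{1} + v_{5} + v_{9}  ⟹  sig = ⟨2 | 1 1 1⟩
  P = {6,10}:  v_{6} + v_{10} = v_{2} + v_{5} + v_{7} + v_{9}  ⟹  sig = ⟨2 | 1 1 1 1⟩
  P = {2,7,8}:  v_{2} + v_{7} + v_{8} = 0  ⟹  sig = ⟨3 | 0⟩
  P = {4,5,9}:  v_{4} + v_{5} + v_{9} = 0  ⟹  sig = ⟨3 | 0⟩
  P = {3,5,9}:  v_{3} + v_{5} + v_{9} = v_{2} + v_{8} + v_{10}  ⟹  sig = ⟨3 | 1 1 1⟩
  P = {2,4,8,10}:  v_{2} + v_{4} + v_{8} + v_{10} = v_{3}  ⟹  sig = ⟨4 | 1⟩
  P = {1,2,5,7,9}:  v_{1} + v_{2} + v_{5} + v_{7} + v_{9} = v_{6}  ⟹  sig = ⟨5 | 1⟩

so the primitive-relation signature multiset is
    ⟨2 | 0⟩
    ⟨2 | 1⟩
    ⟨2 | 1 1⟩
    ⟨2 | 1 1 1⟩
    ⟨2 | 1 1 1⟩
    ⟨2 | 1 1 1⟩
    ⟨2 | 1 1 1 1⟩
    ⟨3 | 0⟩
    ⟨3 | 0⟩
    ⟨3 | 1 1 1⟩
    ⟨4 | 1⟩
    ⟨5 | 1⟩


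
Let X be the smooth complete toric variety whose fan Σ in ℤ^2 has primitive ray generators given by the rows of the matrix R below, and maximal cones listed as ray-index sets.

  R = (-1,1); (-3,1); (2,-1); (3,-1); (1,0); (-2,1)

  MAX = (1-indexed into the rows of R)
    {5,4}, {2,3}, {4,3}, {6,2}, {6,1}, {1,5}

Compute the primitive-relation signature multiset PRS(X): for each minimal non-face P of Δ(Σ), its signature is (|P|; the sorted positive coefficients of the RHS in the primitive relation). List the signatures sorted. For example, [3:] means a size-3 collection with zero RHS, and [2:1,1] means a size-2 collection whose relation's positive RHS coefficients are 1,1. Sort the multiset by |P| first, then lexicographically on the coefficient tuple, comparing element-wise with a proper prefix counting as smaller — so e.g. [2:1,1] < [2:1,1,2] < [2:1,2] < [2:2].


Primitive collections (9):

  {2,4}:  v_{2} + v_{4} = 0 ; sig = [2:]
  {3,6}:  v_{3} + v_{6} = 0 ; sig = [2:]
  {1,3}:  v_{1} + v_{3} = v_{5} ; sig = [2:1]
  {2,5}:  v_{2} + v_{5} = v_{6} ; sig = [2:1]
  {3,5}:  v_{3} + v_{5} = v_{4} ; sig = [2:1]
  {4,6}:  v_{4} + v_{6} = v_{5} ; sig = [2:1]
  {5,6}:  v_{5} + v_{6} = v_{1} ; sig = [2:1]
  {1,2}:  v_{1} + v_{2} = 2·v_{6} ; sig = [2:2]
  {1,4}:  v_{1} + v_{4} = 2·v_{5} ; sig = [2:2]

Signatures (|P|; sorted positive RHS coefficients), sorted:
    |P|=2: 9 collections, coeffs (), (), (1), (1), (1), (1), (1), (2), (2)


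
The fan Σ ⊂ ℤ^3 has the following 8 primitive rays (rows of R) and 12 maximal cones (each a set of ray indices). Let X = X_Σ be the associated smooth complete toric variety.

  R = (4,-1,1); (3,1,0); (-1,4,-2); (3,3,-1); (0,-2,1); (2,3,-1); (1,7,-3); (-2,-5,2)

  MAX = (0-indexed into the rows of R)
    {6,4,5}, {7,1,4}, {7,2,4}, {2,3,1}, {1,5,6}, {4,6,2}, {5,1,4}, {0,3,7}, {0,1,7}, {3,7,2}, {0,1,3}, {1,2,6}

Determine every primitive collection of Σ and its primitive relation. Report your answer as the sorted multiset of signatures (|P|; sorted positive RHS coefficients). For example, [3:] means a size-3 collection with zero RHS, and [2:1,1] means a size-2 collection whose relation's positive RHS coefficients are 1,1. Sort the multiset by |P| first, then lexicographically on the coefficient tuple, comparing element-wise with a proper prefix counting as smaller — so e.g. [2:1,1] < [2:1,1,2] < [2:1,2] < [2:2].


14 collections generate NE(X_Σ); each relation:

  • {0,2}:  v_{0} + v_{2} = v_{3} ; sig = [2:1]
  • {2,5}:  v_{2} + v_{5} = v_{6} ; sig = [2:1]
  • {3,4}:  v_{3} + v_{4} = v_{1} ; sig = [2:1]
  • {5,7}:  v_{5} + v_{7} = v_{4} ; sig = [2:1]
  • {6,7}:  v_{6} + v_{7} = v_{2} + v_{4} ; sig = [2:1,1]
  • {0,4}:  v_{0} + v_{4} = 2·v_{1} + v_{7} ; sig = [2:1,2]
  • {0,6}:  v_{0} + v_{6} = 2·v_{1} + v_{2} ; sig = [2:1,2]
  • {3,5}:  v_{3} + v_{5} = 2·v_{1} + v_{2} ; sig = [2:1,2]
  • {0,5}:  v_{0} + v_{5} = 2·v_{1} ; sig = [2:2]
  • {3,6}:  v_{3} + v_{6} = 2·v_{1} + 2·v_{2} ; sig = [2:2,2]
  • {1,2,7}:  v_{1} + v_{2} + v_{7} = 0 ; sig = [3:]
  • {1,2,4}:  v_{1} + v_{2} + v_{4} = v_{5} ; sig = [3:1]
  • {1,3,7}:  v_{1} + v_{3} + v_{7} = v_{0} ; sig = [3:1]
  • {1,4,6}:  v_{1} + v_{4} + v_{6} = 2·v_{5} ; sig = [3:2]

Hence PRS(X_Σ) =
{ [2:1] ×4,  [2:1,1],  [2:1,2] ×3,  [2:2],  [2:2,2],  [3:],  [3:1] ×2,  [3:2] }


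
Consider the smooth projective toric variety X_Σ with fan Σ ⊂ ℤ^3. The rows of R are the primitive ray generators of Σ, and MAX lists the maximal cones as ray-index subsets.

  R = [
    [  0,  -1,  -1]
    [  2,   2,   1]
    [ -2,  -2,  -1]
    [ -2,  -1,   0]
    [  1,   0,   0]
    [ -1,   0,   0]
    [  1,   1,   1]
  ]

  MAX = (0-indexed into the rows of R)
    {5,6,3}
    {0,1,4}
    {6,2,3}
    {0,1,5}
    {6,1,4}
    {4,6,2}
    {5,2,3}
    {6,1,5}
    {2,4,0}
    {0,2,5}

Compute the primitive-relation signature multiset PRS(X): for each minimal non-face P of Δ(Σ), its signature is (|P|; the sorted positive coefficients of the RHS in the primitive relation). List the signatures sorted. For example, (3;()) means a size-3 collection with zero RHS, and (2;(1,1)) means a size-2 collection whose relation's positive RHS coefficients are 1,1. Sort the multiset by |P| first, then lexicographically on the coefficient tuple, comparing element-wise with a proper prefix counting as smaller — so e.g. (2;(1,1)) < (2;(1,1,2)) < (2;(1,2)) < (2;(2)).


|primitive collections| = 7. Relations:

  {1,2}:  v_{1} + v_{2} = 0  ⇒ sig = (2;())
  {4,5}:  v_{4} + v_{5} = 0  ⇒ sig = (2;())
  {0,3}:  v_{0} + v_{3} = v_{2}  ⇒ sig = (2;(1))
  {0,6}:  v_{0} + v_{6} = v_{4}  ⇒ sig = (2;(1))
  {1,3}:  v_{1} + v_{3} = v_{5} + v_{6}  ⇒ sig = (2;(1,1))
  {3,4}:  v_{3} + v_{4} = v_{2} + v_{6}  ⇒ sig = (2;(1,1))
  {2,5,6}:  v_{2} + v_{5} + v_{6} = v_{3}  ⇒ sig = (3;(1))

Sorted signature multiset PRS(X):
{ (2;()) ×2,  (2;(1)) ×2,  (2;(1,1)) ×2,  (3;(1)) }


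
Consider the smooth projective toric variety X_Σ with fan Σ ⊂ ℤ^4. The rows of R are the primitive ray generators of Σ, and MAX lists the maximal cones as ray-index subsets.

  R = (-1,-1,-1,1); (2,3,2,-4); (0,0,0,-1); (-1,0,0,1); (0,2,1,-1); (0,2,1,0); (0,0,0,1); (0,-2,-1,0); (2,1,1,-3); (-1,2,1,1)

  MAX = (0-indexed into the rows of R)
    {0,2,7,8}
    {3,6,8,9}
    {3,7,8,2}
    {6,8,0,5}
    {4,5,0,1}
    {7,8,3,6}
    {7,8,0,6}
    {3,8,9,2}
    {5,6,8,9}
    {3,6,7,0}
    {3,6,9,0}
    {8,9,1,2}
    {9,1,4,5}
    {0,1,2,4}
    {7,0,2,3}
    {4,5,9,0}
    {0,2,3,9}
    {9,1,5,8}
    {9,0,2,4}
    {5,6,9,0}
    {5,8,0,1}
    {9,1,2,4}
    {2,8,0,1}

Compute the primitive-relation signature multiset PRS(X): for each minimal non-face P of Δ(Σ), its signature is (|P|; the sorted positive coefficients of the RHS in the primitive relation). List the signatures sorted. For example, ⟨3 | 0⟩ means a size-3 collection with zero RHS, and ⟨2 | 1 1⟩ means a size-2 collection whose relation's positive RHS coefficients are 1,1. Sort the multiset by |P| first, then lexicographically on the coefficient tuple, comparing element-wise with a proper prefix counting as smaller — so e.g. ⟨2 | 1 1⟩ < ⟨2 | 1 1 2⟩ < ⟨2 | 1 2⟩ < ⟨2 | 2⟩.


Minimal non-faces — 15 found among 10 rays, 23 max cones:

  • {2,6}:  v_{2} + v_{6} = 0  ⇒ sig = ⟨2 | 0⟩
  • {5,7}:  v_{5} + v_{7} = 0  ⇒ sig = ⟨2 | 0⟩
  • {2,5}:  v_{2} + v_{5} = v_{4}  ⇒ sig = ⟨2 | 1⟩
  • {3,5}:  v_{3} + v_{5} = v_{9}  ⇒ sig = ⟨2 | 1⟩
  • {4,6}:  v_{4} + v_{6} = v_{5}  ⇒ sig = ⟨2 | 1⟩
  • {4,7}:  v_{4} + v_{7} = v_{2}  ⇒ sig = ⟨2 | 1⟩
  • {4,8}:  v_{4} + v_{8} = v_{1}  ⇒ sig = ⟨2 | 1⟩
  • {7,9}:  v_{7} + v_{9} = v_{3}  ⇒ sig = ⟨2 | 1⟩
  • {1,6}:  v_{1} + v_{6} = v_{5} + v_{8}  ⇒ sig = ⟨2 | 1 1⟩
  • {1,7}:  v_{1} + v_{7} = v_{2} + v_{8}  ⇒ sig = ⟨2 | 1 1⟩
  • {3,4}:  v_{3} + v_{4} = v_{2} + v_{9}  ⇒ sig = ⟨2 | 1 1⟩
  • {1,3}:  v_{1} + v_{3} = v_{2} + v_{8} + v_{9}  ⇒ sig = ⟨2 | 1 1 1⟩
  • {0,3,8}:  v_{0} + v_{3} + v_{8} = v_{2}  ⇒ sig = ⟨3 | 1⟩
  • {0,8,9}:  v_{0} + v_{8} + v_{9} = v_{4}  ⇒ sig = ⟨3 | 1⟩
  • {0,1,9}:  v_{0} + v_{1} + v_{9} = 2·v_{4}  ⇒ sig = ⟨3 | 2⟩

Hence PRS(X_Σ) =
    ⟨2 | 0⟩
    ⟨2 | 0⟩
    ⟨2 | 1⟩
    ⟨2 | 1⟩
    ⟨2 | 1⟩
    ⟨2 | 1⟩
    ⟨2 | 1⟩
    ⟨2 | 1⟩
    ⟨2 | 1 1⟩
    ⟨2 | 1 1⟩
    ⟨2 | 1 1⟩
    ⟨2 | 1 1 1⟩
    ⟨3 | 1⟩
    ⟨3 | 1⟩
    ⟨3 | 2⟩


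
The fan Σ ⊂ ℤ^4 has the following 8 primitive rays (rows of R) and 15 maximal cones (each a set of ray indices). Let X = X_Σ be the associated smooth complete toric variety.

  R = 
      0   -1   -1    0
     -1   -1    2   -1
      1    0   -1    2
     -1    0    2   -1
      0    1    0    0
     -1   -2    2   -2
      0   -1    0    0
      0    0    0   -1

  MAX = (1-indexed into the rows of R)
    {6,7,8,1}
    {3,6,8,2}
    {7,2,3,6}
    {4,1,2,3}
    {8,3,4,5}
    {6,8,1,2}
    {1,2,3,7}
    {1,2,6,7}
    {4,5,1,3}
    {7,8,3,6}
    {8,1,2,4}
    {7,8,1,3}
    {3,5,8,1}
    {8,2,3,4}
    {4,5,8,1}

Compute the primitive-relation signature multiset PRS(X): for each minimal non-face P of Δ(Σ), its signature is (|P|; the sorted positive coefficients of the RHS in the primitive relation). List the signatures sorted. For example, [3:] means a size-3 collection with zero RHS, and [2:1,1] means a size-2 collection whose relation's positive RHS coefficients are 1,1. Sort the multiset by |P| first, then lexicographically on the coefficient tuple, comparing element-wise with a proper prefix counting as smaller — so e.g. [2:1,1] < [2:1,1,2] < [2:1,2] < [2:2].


Δ(Σ) — 8 vertices, 9 min non-faces:

  P = {5,7}:  v_{5} + v_{7} = 0 ; sig = [2:]
  P = {2,5}:  v_{2} + v_{5} = v_{4} ; sig = [2:1]
  P = {4,7}:  v_{4} + v_{7} = v_{2} ; sig = [2:1]
  P = {5,6}:  v_{5} + v_{6} = v_{2} + v_{8} ; sig = [2:1,1]
  P = {4,6}:  v_{4} + v_{6} = 2·v_{2} + v_{8} ; sig = [2:1,2]
  P = {2,7,8}:  v_{2} + v_{7} + v_{8} = v_{6} ; sig = [3:1]
  P = {1,3,6}:  v_{1} + v_{3} + v_{6} = 3·v_{7} ; sig = [3:3]
  P = {1,3,4,8}:  v_{1} + v_{3} + v_{4} + v_{8} = v_{7} ; sig = [4:1]
  P = {1,2,3,8}:  v_{1} + v_{2} + v_{3} + v_{8} = 2·v_{7} ; sig = [4:2]

Sorted signature multiset PRS(X):
    |P|=2: 5 collections, coeffs (), (1), (1), (1,1), (1,2)
    |P|=3: 2 collections, coeffs (1), (3)
    |P|=4: 2 collections, coeffs (1), (2)


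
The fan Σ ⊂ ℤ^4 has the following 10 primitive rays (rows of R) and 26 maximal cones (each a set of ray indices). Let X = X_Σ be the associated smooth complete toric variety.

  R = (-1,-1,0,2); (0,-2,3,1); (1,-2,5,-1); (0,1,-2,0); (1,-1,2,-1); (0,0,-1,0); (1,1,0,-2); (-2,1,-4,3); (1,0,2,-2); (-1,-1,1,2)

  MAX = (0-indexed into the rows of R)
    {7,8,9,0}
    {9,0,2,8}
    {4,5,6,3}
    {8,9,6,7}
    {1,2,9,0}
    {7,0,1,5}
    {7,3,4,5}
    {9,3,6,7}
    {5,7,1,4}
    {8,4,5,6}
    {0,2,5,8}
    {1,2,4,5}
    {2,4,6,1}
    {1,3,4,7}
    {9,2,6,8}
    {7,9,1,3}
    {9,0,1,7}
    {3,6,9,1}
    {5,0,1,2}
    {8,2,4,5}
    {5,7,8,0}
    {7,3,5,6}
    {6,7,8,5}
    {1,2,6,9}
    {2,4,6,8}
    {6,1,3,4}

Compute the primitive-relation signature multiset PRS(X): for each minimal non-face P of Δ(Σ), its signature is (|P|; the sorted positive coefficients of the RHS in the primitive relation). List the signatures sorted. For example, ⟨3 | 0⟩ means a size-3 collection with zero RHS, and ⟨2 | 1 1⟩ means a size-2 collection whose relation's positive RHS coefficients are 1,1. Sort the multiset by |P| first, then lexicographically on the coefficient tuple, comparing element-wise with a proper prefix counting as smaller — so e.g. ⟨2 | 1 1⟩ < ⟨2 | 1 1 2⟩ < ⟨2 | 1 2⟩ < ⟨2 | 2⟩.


15 collections generate NE(X_Σ); each relation:

  • {0,6}:  v_{0} + v_{6} = 0  →  sig = ⟨2 | 0⟩
  • {1,8}:  v_{1} + v_{8} = v_{2}  →  sig = ⟨2 | 1⟩
  • {2,7}:  v_{2} + v_{7} = v_{9}  →  sig = ⟨2 | 1⟩
  • {3,8}:  v_{3} + v_{8} = v_{6}  →  sig = ⟨2 | 1⟩
  • {4,9}:  v_{4} + v_{9} = v_{1}  →  sig = ⟨2 | 1⟩
  • {5,9}:  v_{5} + v_{9} = v_{0}  →  sig = ⟨2 | 1⟩
  • {0,3}:  v_{0} + v_{3} = v_{4} + v_{7}  →  sig = ⟨2 | 1 1⟩
  • {0,4}:  v_{0} + v_{4} = v_{1} + v_{5}  →  sig = ⟨2 | 1 1⟩
  • {2,3}:  v_{2} + v_{3} = v_{1} + v_{6}  →  sig = ⟨2 | 1 1⟩
  • {4,7,8}:  v_{4} + v_{7} + v_{8} = 0  →  sig = ⟨3 | 0⟩
  • {1,5,6}:  v_{1} + v_{5} + v_{6} = v_{4}  →  sig = ⟨3 | 1⟩
  • {4,6,7}:  v_{4} + v_{6} + v_{7} = v_{3}  →  sig = ⟨3 | 1⟩
  • {1,6,7}:  v_{1} + v_{6} + v_{7} = v_{3} + v_{9}  →  sig = ⟨3 | 1 1⟩
  • {2,5,6}:  v_{2} + v_{5} + v_{6} = v_{4} + v_{8}  →  sig = ⟨3 | 1 1⟩
  • {1,3,5}:  v_{1} + v_{3} + v_{5} = 2·v_{4} + v_{7}  →  sig = ⟨3 | 1 2⟩

Sorted signature multiset PRS(X):
    ⟨2 | 0⟩
    ⟨2 | 1⟩
    ⟨2 | 1⟩
    ⟨2 | 1⟩
    ⟨2 | 1⟩
    ⟨2 | 1⟩
    ⟨2 | 1 1⟩
    ⟨2 | 1 1⟩
    ⟨2 | 1 1⟩
    ⟨3 | 0⟩
    ⟨3 | 1⟩
    ⟨3 | 1⟩
    ⟨3 | 1 1⟩
    ⟨3 | 1 1⟩
    ⟨3 | 1 2⟩


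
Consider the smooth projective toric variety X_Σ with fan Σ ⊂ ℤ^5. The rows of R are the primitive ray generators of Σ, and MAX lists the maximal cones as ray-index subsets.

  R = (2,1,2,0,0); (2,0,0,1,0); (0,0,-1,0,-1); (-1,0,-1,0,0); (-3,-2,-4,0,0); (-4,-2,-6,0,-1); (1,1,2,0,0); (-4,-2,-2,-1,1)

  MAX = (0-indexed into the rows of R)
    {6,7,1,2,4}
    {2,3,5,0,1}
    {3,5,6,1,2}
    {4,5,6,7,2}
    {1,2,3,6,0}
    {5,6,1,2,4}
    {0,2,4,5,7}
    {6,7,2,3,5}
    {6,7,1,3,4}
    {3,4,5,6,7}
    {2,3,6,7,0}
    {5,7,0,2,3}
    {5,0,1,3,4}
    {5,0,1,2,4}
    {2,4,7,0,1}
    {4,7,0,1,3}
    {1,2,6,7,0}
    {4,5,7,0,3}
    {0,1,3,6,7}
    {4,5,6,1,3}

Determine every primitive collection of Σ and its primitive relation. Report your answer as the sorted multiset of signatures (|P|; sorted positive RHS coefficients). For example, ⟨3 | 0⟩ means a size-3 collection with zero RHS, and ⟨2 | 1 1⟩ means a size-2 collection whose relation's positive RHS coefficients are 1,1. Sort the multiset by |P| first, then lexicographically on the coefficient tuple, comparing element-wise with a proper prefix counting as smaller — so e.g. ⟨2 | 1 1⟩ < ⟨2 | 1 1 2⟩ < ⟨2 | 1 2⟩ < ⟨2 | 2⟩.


Primitive collections (5):

  {0,4,6}:  v_{0} + v_{4} + v_{6} = 0 — sig = ⟨3 | 0⟩
  {2,3,4}:  v_{2} + v_{3} + v_{4} = v_{5} — sig = ⟨3 | 1⟩
  {0,5,6}:  v_{0} + v_{5} + v_{6} = v_{2} + v_{3} — sig = ⟨3 | 1 1⟩
  {1,5,7}:  v_{1} + v_{5} + v_{7} = 2·v_{4} — sig = ⟨3 | 2⟩
  {1,2,3,7}:  v_{1} + v_{2} + v_{3} + v_{7} = v_{4} — sig = ⟨4 | 1⟩

Sorted signature multiset PRS(X):
[⟨3 | 0⟩, ⟨3 | 1⟩, ⟨3 | 1 1⟩, ⟨3 | 2⟩, ⟨4 | 1⟩]


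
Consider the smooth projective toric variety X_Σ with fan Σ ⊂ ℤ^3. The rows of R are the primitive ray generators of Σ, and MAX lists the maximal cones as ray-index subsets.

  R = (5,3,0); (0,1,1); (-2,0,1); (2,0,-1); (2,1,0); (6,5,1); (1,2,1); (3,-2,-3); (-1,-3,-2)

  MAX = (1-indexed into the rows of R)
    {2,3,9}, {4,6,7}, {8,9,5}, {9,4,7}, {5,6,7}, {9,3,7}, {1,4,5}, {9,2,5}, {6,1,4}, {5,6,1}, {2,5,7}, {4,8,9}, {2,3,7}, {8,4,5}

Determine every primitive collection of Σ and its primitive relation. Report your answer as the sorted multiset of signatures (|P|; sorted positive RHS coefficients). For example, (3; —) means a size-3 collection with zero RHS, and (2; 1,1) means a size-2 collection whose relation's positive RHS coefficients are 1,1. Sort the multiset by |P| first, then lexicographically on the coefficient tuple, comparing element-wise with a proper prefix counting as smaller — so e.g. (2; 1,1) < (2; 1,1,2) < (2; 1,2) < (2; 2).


Primitive collections (20):

  • {3,4}:  v_{3} + v_{4} = 0  ⟹  sig = (2; —)
  • {1,7}:  v_{1} + v_{7} = v_{6}  ⟹  sig = (2; 1)
  • {2,4}:  v_{2} + v_{4} = v_{5}  ⟹  sig = (2; 1)
  • {3,5}:  v_{3} + v_{5} = v_{2}  ⟹  sig = (2; 1)
  • {1,3}:  v_{1} + v_{3} = v_{5} + v_{7}  ⟹  sig = (2; 1,1)
  • {3,8}:  v_{3} + v_{8} = v_{5} + v_{9}  ⟹  sig = (2; 1,1)
  • {1,2}:  v_{1} + v_{2} = 2·v_{5} + v_{7}  ⟹  sig = (2; 1,2)
  • {2,8}:  v_{2} + v_{8} = 2·v_{5} + v_{9}  ⟹  sig = (2; 1,2)
  • {3,6}:  v_{3} + v_{6} = v_{5} + 2·v_{7}  ⟹  sig = (2; 1,2)
  • {6,8}:  v_{6} + v_{8} = v_{1} + 2·v_{4}  ⟹  sig = (2; 1,2)
  • {6,9}:  v_{6} + v_{9} = 2·v_{4} + v_{7}  ⟹  sig = (2; 1,2)
  • {1,8}:  v_{1} + v_{8} = 3·v_{4} + v_{5}  ⟹  sig = (2; 1,3)
  • {1,9}:  v_{1} + v_{9} = 2·v_{4}  ⟹  sig = (2; 2)
  • {7,8}:  v_{7} + v_{8} = 2·v_{4}  ⟹  sig = (2; 2)
  • {2,6}:  v_{2} + v_{6} = 2·v_{5} + 2·v_{7}  ⟹  sig = (2; 2,2)
  • {2,7,9}:  v_{2} + v_{7} + v_{9} = 0  ⟹  sig = (3; —)
  • {4,5,7}:  v_{4} + v_{5} + v_{7} = v_{1}  ⟹  sig = (3; 1)
  • {4,5,9}:  v_{4} + v_{5} + v_{9} = v_{8}  ⟹  sig = (3; 1)
  • {5,7,9}:  v_{5} + v_{7} + v_{9} = v_{4}  ⟹  sig = (3; 1)
  • {4,5,6}:  v_{4} + v_{5} + v_{6} = 2·v_{1}  ⟹  sig = (3; 2)

Sorted signature multiset PRS(X):
    (2; —)
    (2; 1)
    (2; 1)
    (2; 1)
    (2; 1,1)
    (2; 1,1)
    (2; 1,2)
    (2; 1,2)
    (2; 1,2)
    (2; 1,2)
    (2; 1,2)
    (2; 1,3)
    (2; 2)
    (2; 2)
    (2; 2,2)
    (3; —)
    (3; 1)
    (3; 1)
    (3; 1)
    (3; 2)


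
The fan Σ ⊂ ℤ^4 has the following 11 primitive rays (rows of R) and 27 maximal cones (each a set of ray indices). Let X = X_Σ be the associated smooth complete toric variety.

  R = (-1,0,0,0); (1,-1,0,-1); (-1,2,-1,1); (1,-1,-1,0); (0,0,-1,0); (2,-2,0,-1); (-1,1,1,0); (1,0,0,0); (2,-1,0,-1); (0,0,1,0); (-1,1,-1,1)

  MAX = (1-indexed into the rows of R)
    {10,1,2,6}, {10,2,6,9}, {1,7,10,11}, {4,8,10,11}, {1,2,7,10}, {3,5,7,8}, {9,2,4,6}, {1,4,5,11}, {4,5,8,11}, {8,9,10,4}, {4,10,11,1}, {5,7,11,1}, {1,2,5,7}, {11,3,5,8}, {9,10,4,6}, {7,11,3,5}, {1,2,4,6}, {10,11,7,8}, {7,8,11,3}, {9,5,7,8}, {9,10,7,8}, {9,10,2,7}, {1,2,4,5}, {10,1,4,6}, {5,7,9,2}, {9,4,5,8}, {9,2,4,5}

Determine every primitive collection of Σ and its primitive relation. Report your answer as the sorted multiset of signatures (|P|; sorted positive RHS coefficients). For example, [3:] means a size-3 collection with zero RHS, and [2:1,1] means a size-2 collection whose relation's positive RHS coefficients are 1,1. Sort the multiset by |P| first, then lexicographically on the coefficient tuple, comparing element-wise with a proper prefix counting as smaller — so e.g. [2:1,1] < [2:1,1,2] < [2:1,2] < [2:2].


Minimal non-faces — 19 found among 11 rays, 27 max cones:

  P={1,8}:  v_{1} + v_{8} = 0 — sig = [2:]
  P={4,7}:  v_{4} + v_{7} = 0 — sig = [2:]
  P={5,10}:  v_{5} + v_{10} = 0 — sig = [2:]
  P={1,9}:  v_{1} + v_{9} = v_{2} — sig = [2:1]
  P={2,8}:  v_{2} + v_{8} = v_{9} — sig = [2:1]
  P={2,11}:  v_{2} + v_{11} = v_{5} — sig = [2:1]
  P={6,11}:  v_{6} + v_{11} = v_{4} — sig = [2:1]
  P={3,6}:  v_{3} + v_{6} = v_{5} + v_{8} — sig = [2:1,1]
  P={5,6}:  v_{5} + v_{6} = v_{2} + v_{4} — sig = [2:1,1]
  P={6,7}:  v_{6} + v_{7} = v_{2} + v_{10} — sig = [2:1,1]
  P={9,11}:  v_{9} + v_{11} = v_{5} + v_{8} — sig = [2:1,1]
  P={1,3}:  v_{1} + v_{3} = v_{5} + v_{7} + v_{11} — sig = [2:1,1,1]
  P={3,4}:  v_{3} + v_{4} = v_{5} + v_{8} + v_{11} — sig = [2:1,1,1]
  P={3,10}:  v_{3} + v_{10} = v_{7} + v_{8} + v_{11} — sig = [2:1,1,1]
  P={6,8}:  v_{6} + v_{8} = v_{4} + v_{9} + v_{10} — sig = [2:1,1,1]
  P={2,3}:  v_{2} + v_{3} = 2·v_{5} + v_{7} + v_{8} — sig = [2:1,1,2]
  P={3,9}:  v_{3} + v_{9} = 2·v_{5} + v_{7} + 2·v_{8} — sig = [2:1,2,2]
  P={2,4,10}:  v_{2} + v_{4} + v_{10} = v_{6} — sig = [3:1]
  P={5,7,8,11}:  v_{5} + v_{7} + v_{8} + v_{11} = v_{3} — sig = [4:1]

so the primitive-relation signature multiset is
    |P|=2: 17 collections, coeffs (), (), (), (1), (1), (1), (1), (1,1), (1,1), (1,1), (1,1), (1,1,1), (1,1,1), (1,1,1), (1,1,1), (1,1,2), (1,2,2)
    |P|=3: 1 collection, coeffs (1)
    |P|=4: 1 collection, coeffs (1)


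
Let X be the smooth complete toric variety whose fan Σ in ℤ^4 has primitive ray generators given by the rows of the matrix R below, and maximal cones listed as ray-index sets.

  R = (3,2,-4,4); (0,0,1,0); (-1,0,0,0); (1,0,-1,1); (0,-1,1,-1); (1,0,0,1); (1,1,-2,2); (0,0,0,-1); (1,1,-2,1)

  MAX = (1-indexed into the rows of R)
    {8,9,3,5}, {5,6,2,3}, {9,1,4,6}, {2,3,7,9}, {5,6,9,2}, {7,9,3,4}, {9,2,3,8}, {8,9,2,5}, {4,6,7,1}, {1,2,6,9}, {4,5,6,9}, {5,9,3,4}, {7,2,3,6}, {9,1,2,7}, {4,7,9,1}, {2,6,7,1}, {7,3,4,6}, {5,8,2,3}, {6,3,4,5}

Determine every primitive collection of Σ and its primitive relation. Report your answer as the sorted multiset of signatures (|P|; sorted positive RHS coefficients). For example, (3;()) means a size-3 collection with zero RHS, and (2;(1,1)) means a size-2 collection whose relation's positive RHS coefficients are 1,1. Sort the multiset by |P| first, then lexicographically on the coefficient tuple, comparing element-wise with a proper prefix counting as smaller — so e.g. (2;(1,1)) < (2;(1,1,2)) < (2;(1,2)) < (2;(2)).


11 minimal non-faces of Δ(Σ) (on 9 rays):

  P = {2,4}:  v_{2} + v_{4} = v_{6}  ⇒ sig = (2;(1))
  P = {5,7}:  v_{5} + v_{7} = v_{4}  ⇒ sig = (2;(1))
  P = {7,8}:  v_{7} + v_{8} = v_{9}  ⇒ sig = (2;(1))
  P = {4,8}:  v_{4} + v_{8} = v_{5} + v_{9}  ⇒ sig = (2;(1,1))
  P = {1,5}:  v_{1} + v_{5} = v_{4} + v_{6} + v_{9}  ⇒ sig = (2;(1,1,1))
  P = {6,8}:  v_{6} + v_{8} = v_{2} + v_{5} + v_{9}  ⇒ sig = (2;(1,1,1))
  P = {1,8}:  v_{1} + v_{8} = v_{6} + 2·v_{9}  ⇒ sig = (2;(1,2))
  P = {1,3}:  v_{1} + v_{3} = 2·v_{7}  ⇒ sig = (2;(2))
  P = {3,6,9}:  v_{3} + v_{6} + v_{9} = v_{7}  ⇒ sig = (3;(1))
  P = {6,7,9}:  v_{6} + v_{7} + v_{9} = v_{1}  ⇒ sig = (3;(1))
  P = {2,3,5,9}:  v_{2} + v_{3} + v_{5} + v_{9} = 0  ⇒ sig = (4;())

Hence PRS(X_Σ) =
{ (2;(1)) ×3,  (2;(1,1)),  (2;(1,1,1)) ×2,  (2;(1,2)),  (2;(2)),  (3;(1)) ×2,  (4;()) }


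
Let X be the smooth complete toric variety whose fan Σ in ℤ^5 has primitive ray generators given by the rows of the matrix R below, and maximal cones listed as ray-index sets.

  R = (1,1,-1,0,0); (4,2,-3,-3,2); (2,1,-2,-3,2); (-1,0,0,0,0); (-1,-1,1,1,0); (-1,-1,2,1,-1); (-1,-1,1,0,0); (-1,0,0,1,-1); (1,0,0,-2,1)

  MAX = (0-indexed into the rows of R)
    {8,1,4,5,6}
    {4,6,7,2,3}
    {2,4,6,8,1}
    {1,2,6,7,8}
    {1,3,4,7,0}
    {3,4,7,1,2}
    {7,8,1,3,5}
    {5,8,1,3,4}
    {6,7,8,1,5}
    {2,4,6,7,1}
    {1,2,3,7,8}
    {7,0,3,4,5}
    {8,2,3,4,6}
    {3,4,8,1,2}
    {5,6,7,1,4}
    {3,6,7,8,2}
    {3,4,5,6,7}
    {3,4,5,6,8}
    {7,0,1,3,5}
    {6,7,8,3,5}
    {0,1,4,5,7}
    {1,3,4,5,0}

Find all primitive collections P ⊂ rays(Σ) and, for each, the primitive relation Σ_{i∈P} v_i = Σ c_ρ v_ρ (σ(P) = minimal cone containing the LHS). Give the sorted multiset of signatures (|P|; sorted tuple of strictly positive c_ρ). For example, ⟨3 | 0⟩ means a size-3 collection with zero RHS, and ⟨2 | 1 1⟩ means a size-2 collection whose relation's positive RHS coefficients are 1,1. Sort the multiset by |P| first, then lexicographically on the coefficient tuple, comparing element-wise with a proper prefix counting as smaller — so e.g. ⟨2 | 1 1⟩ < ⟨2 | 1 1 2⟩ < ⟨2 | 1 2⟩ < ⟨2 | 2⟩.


Δ(Σ) — 9 vertices, 7 min non-faces:

  P={0,6}:  v_{0} + v_{6} = 0  ⇒ sig = ⟨2 | 0⟩
  P={2,5}:  v_{2} + v_{5} = v_{8}  ⇒ sig = ⟨2 | 1⟩
  P={0,2}:  v_{0} + v_{2} = v_{1} + v_{3}  ⇒ sig = ⟨2 | 1 1⟩
  P={0,8}:  v_{0} + v_{8} = v_{1} + v_{3} + v_{5}  ⇒ sig = ⟨2 | 1 1 1⟩
  P={1,3,6}:  v_{1} + v_{3} + v_{6} = v_{2}  ⇒ sig = ⟨3 | 1⟩
  P={4,7,8}:  v_{4} + v_{7} + v_{8} = v_{6}  ⇒ sig = ⟨3 | 1⟩
  P={1,3,4,5,7}:  v_{1} + v_{3} + v_{4} + v_{5} + v_{7} = 0  ⇒ sig = ⟨5 | 0⟩

Hence PRS(X_Σ) =
    ⟨2 | 0⟩
    ⟨2 | 1⟩
    ⟨2 | 1 1⟩
    ⟨2 | 1 1 1⟩
    ⟨3 | 1⟩
    ⟨3 | 1⟩
    ⟨5 | 0⟩


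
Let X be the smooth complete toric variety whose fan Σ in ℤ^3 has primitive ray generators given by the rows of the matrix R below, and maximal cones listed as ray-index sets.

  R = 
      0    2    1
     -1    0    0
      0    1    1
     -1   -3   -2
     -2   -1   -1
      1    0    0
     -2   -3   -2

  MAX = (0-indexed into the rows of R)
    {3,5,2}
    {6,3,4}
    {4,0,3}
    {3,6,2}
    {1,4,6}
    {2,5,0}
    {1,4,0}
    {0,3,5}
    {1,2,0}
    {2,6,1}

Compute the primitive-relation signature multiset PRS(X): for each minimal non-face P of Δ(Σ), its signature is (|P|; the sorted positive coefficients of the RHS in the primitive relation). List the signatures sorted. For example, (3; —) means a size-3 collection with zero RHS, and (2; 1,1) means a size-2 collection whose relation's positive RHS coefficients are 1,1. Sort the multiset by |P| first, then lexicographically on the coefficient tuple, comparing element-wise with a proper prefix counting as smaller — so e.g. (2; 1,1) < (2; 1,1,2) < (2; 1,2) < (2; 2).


The 7 primitive collections of Σ (r=7, n=3):

  {1,5}:  v_{1} + v_{5} = 0  ⟹  sig = (2; —)
  {0,6}:  v_{0} + v_{6} = v_{4}  ⟹  sig = (2; 1)
  {1,3}:  v_{1} + v_{3} = v_{6}  ⟹  sig = (2; 1)
  {5,6}:  v_{5} + v_{6} = v_{3}  ⟹  sig = (2; 1)
  {4,5}:  v_{4} + v_{5} = v_{0} + v_{3}  ⟹  sig = (2; 1,1)
  {2,4}:  v_{2} + v_{4} = 2·v_{1}  ⟹  sig = (2; 2)
  {0,2,3}:  v_{0} + v_{2} + v_{3} = v_{1}  ⟹  sig = (3; 1)

so the primitive-relation signature multiset is
{ (2; —),  (2; 1) ×3,  (2; 1,1),  (2; 2),  (3; 1) }


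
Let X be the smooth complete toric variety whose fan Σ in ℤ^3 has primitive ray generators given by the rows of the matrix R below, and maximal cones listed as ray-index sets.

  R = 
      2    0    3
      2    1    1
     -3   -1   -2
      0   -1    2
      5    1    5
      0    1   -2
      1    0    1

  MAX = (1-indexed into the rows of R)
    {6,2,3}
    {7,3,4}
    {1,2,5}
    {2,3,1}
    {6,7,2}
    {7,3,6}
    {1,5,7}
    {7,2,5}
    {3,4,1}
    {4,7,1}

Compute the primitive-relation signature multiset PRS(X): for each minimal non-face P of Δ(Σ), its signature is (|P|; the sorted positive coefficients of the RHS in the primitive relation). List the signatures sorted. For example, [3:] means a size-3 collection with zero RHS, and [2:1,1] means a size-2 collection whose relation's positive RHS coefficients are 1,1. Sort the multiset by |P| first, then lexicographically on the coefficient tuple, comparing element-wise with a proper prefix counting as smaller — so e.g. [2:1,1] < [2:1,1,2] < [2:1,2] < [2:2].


9 minimal non-faces of Δ(Σ) (on 7 rays):

  • {4,6}:  v_{4} + v_{6} = 0  ⟹  sig = [2:]
  • {1,6}:  v_{1} + v_{6} = v_{2}  ⟹  sig = [2:1]
  • {2,4}:  v_{2} + v_{4} = v_{1}  ⟹  sig = [2:1]
  • {3,5}:  v_{3} + v_{5} = v_{1}  ⟹  sig = [2:1]
  • {4,5}:  v_{4} + v_{5} = 2·v_{1} + v_{7}  ⟹  sig = [2:1,2]
  • {5,6}:  v_{5} + v_{6} = 2·v_{2} + v_{7}  ⟹  sig = [2:1,2]
  • {2,3,7}:  v_{2} + v_{3} + v_{7} = 0  ⟹  sig = [3:]
  • {1,2,7}:  v_{1} + v_{2} + v_{7} = v_{5}  ⟹  sig = [3:1]
  • {1,3,7}:  v_{1} + v_{3} + v_{7} = v_{4}  ⟹  sig = [3:1]

Sorted signature multiset PRS(X):
    |P|=2: 6 collections, coeffs (), (1), (1), (1), (1,2), (1,2)
    |P|=3: 3 collections, coeffs (), (1), (1)


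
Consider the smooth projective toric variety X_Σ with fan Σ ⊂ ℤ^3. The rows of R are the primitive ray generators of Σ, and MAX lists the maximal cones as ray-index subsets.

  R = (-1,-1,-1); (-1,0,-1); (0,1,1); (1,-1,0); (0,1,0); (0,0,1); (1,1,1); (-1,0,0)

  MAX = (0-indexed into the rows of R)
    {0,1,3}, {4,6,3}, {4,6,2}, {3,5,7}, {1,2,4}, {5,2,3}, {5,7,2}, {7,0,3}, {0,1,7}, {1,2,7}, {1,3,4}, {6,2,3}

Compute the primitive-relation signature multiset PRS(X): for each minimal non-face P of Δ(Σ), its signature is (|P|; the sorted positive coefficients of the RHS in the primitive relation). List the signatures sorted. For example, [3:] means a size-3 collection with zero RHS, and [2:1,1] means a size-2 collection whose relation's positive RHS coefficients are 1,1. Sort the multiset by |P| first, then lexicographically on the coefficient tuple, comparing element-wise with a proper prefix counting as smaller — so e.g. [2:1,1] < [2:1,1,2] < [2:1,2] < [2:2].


Σ has 14 primitive collections:

  P={0,6}:  v_{0} + v_{6} = 0  ⟹  sig = [2:]
  P={0,2}:  v_{0} + v_{2} = v_{7}  ⟹  sig = [2:1]
  P={0,4}:  v_{0} + v_{4} = v_{1}  ⟹  sig = [2:1]
  P={1,5}:  v_{1} + v_{5} = v_{7}  ⟹  sig = [2:1]
  P={1,6}:  v_{1} + v_{6} = v_{4}  ⟹  sig = [2:1]
  P={4,5}:  v_{4} + v_{5} = v_{2}  ⟹  sig = [2:1]
  P={6,7}:  v_{6} + v_{7} = v_{2}  ⟹  sig = [2:1]
  P={4,7}:  v_{4} + v_{7} = v_{1} + v_{2}  ⟹  sig = [2:1,1]
  P={0,5}:  v_{0} + v_{5} = v_{3} + 2·v_{7}  ⟹  sig = [2:1,2]
  P={5,6}:  v_{5} + v_{6} = 2·v_{2} + v_{3}  ⟹  sig = [2:1,2]
  P={1,2,3}:  v_{1} + v_{2} + v_{3} = 0  ⟹  sig = [3:]
  P={1,3,7}:  v_{1} + v_{3} + v_{7} = v_{0}  ⟹  sig = [3:1]
  P={2,3,4}:  v_{2} + v_{3} + v_{4} = v_{6}  ⟹  sig = [3:1]
  P={2,3,7}:  v_{2} + v_{3} + v_{7} = v_{5}  ⟹  sig = [3:1]

so the primitive-relation signature multiset is
    [2:]
    [2:1]
    [2:1]
    [2:1]
    [2:1]
    [2:1]
    [2:1]
    [2:1,1]
    [2:1,2]
    [2:1,2]
    [3:]
    [3:1]
    [3:1]
    [3:1]


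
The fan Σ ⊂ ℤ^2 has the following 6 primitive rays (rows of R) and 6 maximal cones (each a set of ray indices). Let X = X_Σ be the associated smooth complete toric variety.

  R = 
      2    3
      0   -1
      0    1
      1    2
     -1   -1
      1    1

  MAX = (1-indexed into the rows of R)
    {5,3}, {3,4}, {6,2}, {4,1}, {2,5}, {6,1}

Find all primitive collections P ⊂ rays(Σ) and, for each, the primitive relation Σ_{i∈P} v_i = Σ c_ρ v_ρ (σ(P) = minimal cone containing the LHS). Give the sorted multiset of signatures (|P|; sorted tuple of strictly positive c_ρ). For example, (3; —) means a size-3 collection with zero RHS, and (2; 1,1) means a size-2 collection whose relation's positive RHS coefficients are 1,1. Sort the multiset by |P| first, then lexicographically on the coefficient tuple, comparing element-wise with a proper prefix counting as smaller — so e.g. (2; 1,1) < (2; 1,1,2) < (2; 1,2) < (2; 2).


Primitive collections (9):

  • {2,3}:  v_{2} + v_{3} = 0  →  sig = (2; —)
  • {5,6}:  v_{5} + v_{6} = 0  →  sig = (2; —)
  • {1,5}:  v_{1} + v_{5} = v_{4}  →  sig = (2; 1)
  • {2,4}:  v_{2} + v_{4} = v_{6}  →  sig = (2; 1)
  • {3,6}:  v_{3} + v_{6} = v_{4}  →  sig = (2; 1)
  • {4,5}:  v_{4} + v_{5} = v_{3}  →  sig = (2; 1)
  • {4,6}:  v_{4} + v_{6} = v_{1}  →  sig = (2; 1)
  • {1,2}:  v_{1} + v_{2} = 2·v_{6}  →  sig = (2; 2)
  • {1,3}:  v_{1} + v_{3} = 2·v_{4}  →  sig = (2; 2)

Signatures (|P|; sorted positive RHS coefficients), sorted:
[(2; —), (2; —), (2; 1), (2; 1), (2; 1), (2; 1), (2; 1), (2; 2), (2; 2)]


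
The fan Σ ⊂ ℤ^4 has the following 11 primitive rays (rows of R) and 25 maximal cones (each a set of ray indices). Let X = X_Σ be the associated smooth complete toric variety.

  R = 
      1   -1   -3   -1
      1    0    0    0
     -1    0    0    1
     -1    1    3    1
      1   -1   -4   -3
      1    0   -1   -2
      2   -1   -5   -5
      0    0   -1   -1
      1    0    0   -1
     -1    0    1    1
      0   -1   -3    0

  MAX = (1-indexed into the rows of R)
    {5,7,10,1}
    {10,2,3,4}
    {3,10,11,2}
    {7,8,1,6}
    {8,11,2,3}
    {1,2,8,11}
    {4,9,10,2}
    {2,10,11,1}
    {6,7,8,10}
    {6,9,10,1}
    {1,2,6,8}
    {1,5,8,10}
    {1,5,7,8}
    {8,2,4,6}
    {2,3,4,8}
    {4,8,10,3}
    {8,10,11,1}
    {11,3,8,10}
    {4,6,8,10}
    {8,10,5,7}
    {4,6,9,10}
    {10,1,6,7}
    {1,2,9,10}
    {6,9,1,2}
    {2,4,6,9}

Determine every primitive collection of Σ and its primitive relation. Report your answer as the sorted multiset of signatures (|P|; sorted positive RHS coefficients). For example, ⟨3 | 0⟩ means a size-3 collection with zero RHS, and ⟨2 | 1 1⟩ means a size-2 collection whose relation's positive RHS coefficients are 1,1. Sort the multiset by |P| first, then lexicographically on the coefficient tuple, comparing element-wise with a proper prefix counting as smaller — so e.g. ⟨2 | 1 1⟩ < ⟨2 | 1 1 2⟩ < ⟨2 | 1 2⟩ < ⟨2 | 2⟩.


Δ(Σ) — 11 vertices, 23 min non-faces:

  P = {1,4}:  v_{1} + v_{4} = 0 — sig = ⟨2 | 0⟩
  P = {3,9}:  v_{3} + v_{9} = 0 — sig = ⟨2 | 0⟩
  P = {1,3}:  v_{1} + v_{3} = v_{11} — sig = ⟨2 | 1⟩
  P = {3,6}:  v_{3} + v_{6} = v_{8} — sig = ⟨2 | 1⟩
  P = {4,11}:  v_{4} + v_{11} = v_{3} — sig = ⟨2 | 1⟩
  P = {5,6}:  v_{5} + v_{6} = v_{7} — sig = ⟨2 | 1⟩
  P = {8,9}:  v_{8} + v_{9} = v_{6} — sig = ⟨2 | 1⟩
  P = {9,11}:  v_{9} + v_{11} = v_{1} — sig = ⟨2 | 1⟩
  P = {2,5}:  v_{2} + v_{5} = v_{1} + v_{6} — sig = ⟨2 | 1 1⟩
  P = {3,7}:  v_{3} + v_{7} = v_{5} + v_{8} — sig = ⟨2 | 1 1⟩
  P = {6,11}:  v_{6} + v_{11} = v_{1} + v_{8} — sig = ⟨2 | 1 1⟩
  P = {4,5}:  v_{4} + v_{5} = v_{6} + v_{8} + v_{10} — sig = ⟨2 | 1 1 1⟩
  P = {7,11}:  v_{7} + v_{11} = v_{1} + v_{5} + v_{8} — sig = ⟨2 | 1 1 1⟩
  P = {3,5}:  v_{3} + v_{5} = v_{1} + 2·v_{8} + v_{10} — sig = ⟨2 | 1 1 2⟩
  P = {4,7}:  v_{4} + v_{7} = 2·v_{6} + v_{8} + v_{10} — sig = ⟨2 | 1 1 2⟩
  P = {5,9}:  v_{5} + v_{9} = v_{1} + 2·v_{6} + v_{10} — sig = ⟨2 | 1 1 2⟩
  P = {7,9}:  v_{7} + v_{9} = v_{1} + 3·v_{6} + v_{10} — sig = ⟨2 | 1 1 3⟩
  P = {2,7}:  v_{2} + v_{7} = v_{1} + 2·v_{6} — sig = ⟨2 | 1 2⟩
  P = {5,11}:  v_{5} + v_{11} = 2·v_{1} + 2·v_{8} + v_{10} — sig = ⟨2 | 1 2 2⟩
  P = {2,8,10}:  v_{2} + v_{8} + v_{10} = 0 — sig = ⟨3 | 0⟩
  P = {2,6,10}:  v_{2} + v_{6} + v_{10} = v_{9} — sig = ⟨3 | 1⟩
  P = {1,6,8,10}:  v_{1} + v_{6} + v_{8} + v_{10} = v_{5} — sig = ⟨4 | 1⟩
  P = {1,7,8,10}:  v_{1} + v_{7} + v_{8} + v_{10} = 2·v_{5} — sig = ⟨4 | 2⟩

Signatures (|P|; sorted positive RHS coefficients), sorted:
    |P|=2: 19 collections, coeffs (), (), (1), (1), (1), (1), (1), (1), (1,1), (1,1), (1,1), (1,1,1), (1,1,1), (1,1,2), (1,1,2), (1,1,2), (1,1,3), (1,2), (1,2,2)
    |P|=3: 2 collections, coeffs (), (1)
    |P|=4: 2 collections, coeffs (1), (2)
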